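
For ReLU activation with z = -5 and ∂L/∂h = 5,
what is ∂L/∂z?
∂L/∂z = 0

h = ReLU(-5) = 0
Since z < 0: ∂h/∂z = 0
∂L/∂z = ∂L/∂h · ∂h/∂z = 5 × 0 = 0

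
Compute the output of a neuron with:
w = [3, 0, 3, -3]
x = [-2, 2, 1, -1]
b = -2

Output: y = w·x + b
y = -2

y = (3)(-2) + (0)(2) + (3)(1) + (-3)(-1) + -2 = -2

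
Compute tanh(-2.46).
-0.9855

tanh(-2.46) = (e^(-2.46) - e^(2.46))/(e^(-2.46) + e^(2.46)) = -0.9855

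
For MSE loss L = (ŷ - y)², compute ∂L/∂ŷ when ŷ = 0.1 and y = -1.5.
∂L/∂ŷ = 3.2

∂L/∂ŷ = 2(ŷ - y) = 2(0.1 - -1.5) = 2(1.6) = 3.2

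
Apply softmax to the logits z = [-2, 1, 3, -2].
p = [0.0059, 0.1178, 0.8705, 0.0059]

exp(z) = [0.1353, 2.718, 20.09, 0.1353]
Sum = 23.07
p = [0.0059, 0.1178, 0.8705, 0.0059]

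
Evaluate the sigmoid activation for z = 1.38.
0.799

sigmoid(1.38) = 1/(1 + e^(-1.38)) = 1/(1 + 0.2516) = 0.799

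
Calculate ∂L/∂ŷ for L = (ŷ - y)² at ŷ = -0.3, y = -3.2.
∂L/∂ŷ = 5.8

∂L/∂ŷ = 2(ŷ - y) = 2(-0.3 - -3.2) = 2(2.9) = 5.8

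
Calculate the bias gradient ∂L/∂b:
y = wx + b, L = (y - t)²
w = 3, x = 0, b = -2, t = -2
∂L/∂b = 0

y = wx + b = (3)(0) + -2 = -2
∂L/∂y = 2(y - t) = 2(-2 - -2) = 0
∂y/∂b = 1
∂L/∂b = ∂L/∂y · ∂y/∂b = 0 × 1 = 0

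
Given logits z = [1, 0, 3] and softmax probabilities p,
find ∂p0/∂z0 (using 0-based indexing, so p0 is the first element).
∂p0/∂z0 = 0.1012

p = softmax(z) = [0.1142, 0.04201, 0.8438]
p0 = 0.1142

∂p0/∂z0 = p0(1 - p0) = 0.1142 × (1 - 0.1142) = 0.1012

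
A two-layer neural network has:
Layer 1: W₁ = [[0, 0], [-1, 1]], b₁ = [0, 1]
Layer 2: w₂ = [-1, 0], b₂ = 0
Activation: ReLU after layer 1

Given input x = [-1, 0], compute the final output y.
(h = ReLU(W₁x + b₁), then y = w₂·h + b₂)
y = 0

Layer 1 pre-activation: z₁ = [0, 2]
After ReLU: h = [0, 2]
Layer 2 output: y = -1×0 + 0×2 + 0 = 0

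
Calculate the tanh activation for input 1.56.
0.9154

tanh(1.56) = (e^(1.56) - e^(-1.56))/(e^(1.56) + e^(-1.56)) = 0.9154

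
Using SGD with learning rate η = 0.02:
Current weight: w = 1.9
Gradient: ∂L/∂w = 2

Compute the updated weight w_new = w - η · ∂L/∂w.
w_new = 1.86

w_new = w - η·∂L/∂w = 1.9 - 0.02×(2) = 1.9 - (0.04) = 1.86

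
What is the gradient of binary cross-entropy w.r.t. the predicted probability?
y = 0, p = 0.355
∂L/∂p = 1.55

∂L/∂p = -y/p + (1-y)/(1-p) = 0 + 1/0.645 = 1.55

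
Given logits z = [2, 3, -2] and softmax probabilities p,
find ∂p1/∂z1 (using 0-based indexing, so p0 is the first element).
∂p1/∂z1 = 0.1983

p = softmax(z) = [0.2676, 0.7275, 0.004902]
p1 = 0.7275

∂p1/∂z1 = p1(1 - p1) = 0.7275 × (1 - 0.7275) = 0.1983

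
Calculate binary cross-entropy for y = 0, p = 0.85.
L = 1.897

L = -0·log(0.85) - 1·log(0.15) = -log(0.15) = 1.897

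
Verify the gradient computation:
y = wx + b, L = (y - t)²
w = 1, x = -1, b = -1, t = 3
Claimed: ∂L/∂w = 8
Incorrect

y = (1)(-1) + -1 = -2
∂L/∂y = 2(y - t) = 2(-2 - 3) = -10
∂y/∂w = x = -1
∂L/∂w = -10 × -1 = 10

Claimed value: 8
Incorrect: The correct gradient is 10.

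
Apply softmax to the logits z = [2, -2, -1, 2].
p = [0.4835, 0.0089, 0.0241, 0.4835]

exp(z) = [7.389, 0.1353, 0.3679, 7.389]
Sum = 15.28
p = [0.4835, 0.0089, 0.0241, 0.4835]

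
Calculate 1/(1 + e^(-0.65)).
0.657

sigmoid(0.65) = 1/(1 + e^(-0.65)) = 1/(1 + 0.522) = 0.657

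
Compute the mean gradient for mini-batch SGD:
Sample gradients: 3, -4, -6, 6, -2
Average gradient = -0.6

Average = (1/5)(3 + -4 + -6 + 6 + -2) = -3/5 = -0.6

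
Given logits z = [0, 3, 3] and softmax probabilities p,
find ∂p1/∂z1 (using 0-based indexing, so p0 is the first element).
∂p1/∂z1 = 0.2499

p = softmax(z) = [0.02429, 0.4879, 0.4879]
p1 = 0.4879

∂p1/∂z1 = p1(1 - p1) = 0.4879 × (1 - 0.4879) = 0.2499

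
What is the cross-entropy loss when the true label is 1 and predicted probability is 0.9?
L = 0.1054

L = -1·log(0.9) - 0·log(0.1) = -log(0.9) = 0.1054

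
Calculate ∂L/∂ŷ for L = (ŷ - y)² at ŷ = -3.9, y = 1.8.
∂L/∂ŷ = -11.4

∂L/∂ŷ = 2(ŷ - y) = 2(-3.9 - 1.8) = 2(-5.7) = -11.4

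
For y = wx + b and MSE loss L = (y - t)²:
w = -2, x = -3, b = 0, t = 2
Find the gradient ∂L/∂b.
∂L/∂b = 8

y = wx + b = (-2)(-3) + 0 = 6
∂L/∂y = 2(y - t) = 2(6 - 2) = 8
∂y/∂b = 1
∂L/∂b = ∂L/∂y · ∂y/∂b = 8 × 1 = 8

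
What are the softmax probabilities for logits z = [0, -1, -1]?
p = [0.5761, 0.2119, 0.2119]

exp(z) = [1, 0.3679, 0.3679]
Sum = 1.736
p = [0.5761, 0.2119, 0.2119]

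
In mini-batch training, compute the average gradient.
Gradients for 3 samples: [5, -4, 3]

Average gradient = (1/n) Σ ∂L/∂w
Average gradient = 1.333

Average = (1/3)(5 + -4 + 3) = 4/3 = 1.333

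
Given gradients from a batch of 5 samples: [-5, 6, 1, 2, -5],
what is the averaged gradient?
Average gradient = -0.2

Average = (1/5)(-5 + 6 + 1 + 2 + -5) = -1/5 = -0.2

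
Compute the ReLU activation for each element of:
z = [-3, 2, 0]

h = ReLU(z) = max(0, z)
h = [0, 2, 0]

ReLU applied element-wise: max(0,-3)=0, max(0,2)=2, max(0,0)=0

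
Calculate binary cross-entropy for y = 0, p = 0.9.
L = 2.303

L = -0·log(0.9) - 1·log(0.1) = -log(0.1) = 2.303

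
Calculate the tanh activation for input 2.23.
0.9771

tanh(2.23) = (e^(2.23) - e^(-2.23))/(e^(2.23) + e^(-2.23)) = 0.9771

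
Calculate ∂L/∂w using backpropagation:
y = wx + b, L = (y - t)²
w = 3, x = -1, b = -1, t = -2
∂L/∂w = 4

y = wx + b = (3)(-1) + -1 = -4
∂L/∂y = 2(y - t) = 2(-4 - -2) = -4
∂y/∂w = x = -1
∂L/∂w = ∂L/∂y · ∂y/∂w = -4 × -1 = 4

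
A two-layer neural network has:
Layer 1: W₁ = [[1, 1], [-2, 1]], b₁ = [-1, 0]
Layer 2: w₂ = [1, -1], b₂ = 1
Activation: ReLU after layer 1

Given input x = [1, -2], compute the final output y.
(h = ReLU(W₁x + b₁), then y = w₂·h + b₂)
y = 1

Layer 1 pre-activation: z₁ = [-2, -4]
After ReLU: h = [0, 0]
Layer 2 output: y = 1×0 + -1×0 + 1 = 1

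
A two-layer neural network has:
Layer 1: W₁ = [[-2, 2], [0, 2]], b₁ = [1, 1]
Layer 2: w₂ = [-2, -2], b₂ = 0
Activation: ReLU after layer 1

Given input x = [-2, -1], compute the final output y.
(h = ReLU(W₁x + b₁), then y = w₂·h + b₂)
y = -6

Layer 1 pre-activation: z₁ = [3, -1]
After ReLU: h = [3, 0]
Layer 2 output: y = -2×3 + -2×0 + 0 = -6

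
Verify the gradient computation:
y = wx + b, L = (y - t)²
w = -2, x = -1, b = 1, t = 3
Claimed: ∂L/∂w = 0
Correct

y = (-2)(-1) + 1 = 3
∂L/∂y = 2(y - t) = 2(3 - 3) = 0
∂y/∂w = x = -1
∂L/∂w = 0 × -1 = 0

Claimed value: 0
Correct: The correct gradient is 0.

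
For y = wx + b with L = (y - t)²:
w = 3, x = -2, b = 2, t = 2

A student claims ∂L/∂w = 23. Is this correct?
Incorrect

y = (3)(-2) + 2 = -4
∂L/∂y = 2(y - t) = 2(-4 - 2) = -12
∂y/∂w = x = -2
∂L/∂w = -12 × -2 = 24

Claimed value: 23
Incorrect: The correct gradient is 24.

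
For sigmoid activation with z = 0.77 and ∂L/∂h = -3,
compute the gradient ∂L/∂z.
∂L/∂z = -0.649

σ(0.77) = 0.6835
σ'(0.77) = σ(0.77)(1 - σ(0.77)) = 0.6835 × 0.3165 = 0.2163
∂L/∂z = ∂L/∂h · σ'(z) = -3 × 0.2163 = -0.649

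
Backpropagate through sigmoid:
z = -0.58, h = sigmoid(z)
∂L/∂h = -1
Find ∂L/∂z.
∂L/∂z = -0.2301

σ(-0.58) = 0.3589
σ'(-0.58) = σ(-0.58)(1 - σ(-0.58)) = 0.3589 × 0.6411 = 0.2301
∂L/∂z = ∂L/∂h · σ'(z) = -1 × 0.2301 = -0.2301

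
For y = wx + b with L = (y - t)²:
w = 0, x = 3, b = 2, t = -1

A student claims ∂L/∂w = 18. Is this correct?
Correct

y = (0)(3) + 2 = 2
∂L/∂y = 2(y - t) = 2(2 - -1) = 6
∂y/∂w = x = 3
∂L/∂w = 6 × 3 = 18

Claimed value: 18
Correct: The correct gradient is 18.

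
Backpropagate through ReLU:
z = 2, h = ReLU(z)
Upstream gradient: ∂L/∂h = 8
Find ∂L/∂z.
∂L/∂z = 8

h = ReLU(2) = 2
Since z > 0: ∂h/∂z = 1
∂L/∂z = ∂L/∂h · ∂h/∂z = 8 × 1 = 8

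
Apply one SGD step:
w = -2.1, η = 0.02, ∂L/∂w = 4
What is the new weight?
w_new = -2.18

w_new = w - η·∂L/∂w = -2.1 - 0.02×(4) = -2.1 - (0.08) = -2.18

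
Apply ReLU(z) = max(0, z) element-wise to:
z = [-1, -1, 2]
h = [0, 0, 2]

ReLU applied element-wise: max(0,-1)=0, max(0,-1)=0, max(0,2)=2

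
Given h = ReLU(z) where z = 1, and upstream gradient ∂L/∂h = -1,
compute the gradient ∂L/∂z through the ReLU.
∂L/∂z = -1

h = ReLU(1) = 1
Since z > 0: ∂h/∂z = 1
∂L/∂z = ∂L/∂h · ∂h/∂z = -1 × 1 = -1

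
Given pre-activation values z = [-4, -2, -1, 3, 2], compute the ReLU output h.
h = [0, 0, 0, 3, 2]

ReLU applied element-wise: max(0,-4)=0, max(0,-2)=0, max(0,-1)=0, max(0,3)=3, max(0,2)=2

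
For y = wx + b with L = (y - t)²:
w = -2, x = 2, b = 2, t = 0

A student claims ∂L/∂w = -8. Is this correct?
Correct

y = (-2)(2) + 2 = -2
∂L/∂y = 2(y - t) = 2(-2 - 0) = -4
∂y/∂w = x = 2
∂L/∂w = -4 × 2 = -8

Claimed value: -8
Correct: The correct gradient is -8.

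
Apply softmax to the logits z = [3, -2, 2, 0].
p = [0.702, 0.0047, 0.2583, 0.035]

exp(z) = [20.09, 0.1353, 7.389, 1]
Sum = 28.61
p = [0.702, 0.0047, 0.2583, 0.035]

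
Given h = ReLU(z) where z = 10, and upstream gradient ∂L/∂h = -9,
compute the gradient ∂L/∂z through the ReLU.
∂L/∂z = -9

h = ReLU(10) = 10
Since z > 0: ∂h/∂z = 1
∂L/∂z = ∂L/∂h · ∂h/∂z = -9 × 1 = -9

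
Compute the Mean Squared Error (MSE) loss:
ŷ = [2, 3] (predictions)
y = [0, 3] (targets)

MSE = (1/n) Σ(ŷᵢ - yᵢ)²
MSE = 2

MSE = (1/2)((2-0)² + (3-3)²) = (1/2)(4 + 0) = 2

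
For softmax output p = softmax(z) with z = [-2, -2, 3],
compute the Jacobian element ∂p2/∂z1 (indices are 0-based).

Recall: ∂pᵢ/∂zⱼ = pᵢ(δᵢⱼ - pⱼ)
∂p2/∂z1 = -0.00656

p = softmax(z) = [0.006648, 0.006648, 0.9867]
p2 = 0.9867, p1 = 0.006648

∂p2/∂z1 = -p2 × p1 = -0.9867 × 0.006648 = -0.00656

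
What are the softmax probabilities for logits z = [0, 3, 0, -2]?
p = [0.045, 0.9039, 0.045, 0.0061]

exp(z) = [1, 20.09, 1, 0.1353]
Sum = 22.22
p = [0.045, 0.9039, 0.045, 0.0061]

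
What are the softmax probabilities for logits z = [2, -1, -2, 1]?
p = [0.6964, 0.0347, 0.0128, 0.2562]

exp(z) = [7.389, 0.3679, 0.1353, 2.718]
Sum = 10.61
p = [0.6964, 0.0347, 0.0128, 0.2562]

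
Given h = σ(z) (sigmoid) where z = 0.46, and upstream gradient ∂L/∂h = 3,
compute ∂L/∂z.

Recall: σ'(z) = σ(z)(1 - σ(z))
∂L/∂z = 0.7117

σ(0.46) = 0.613
σ'(0.46) = σ(0.46)(1 - σ(0.46)) = 0.613 × 0.387 = 0.2372
∂L/∂z = ∂L/∂h · σ'(z) = 3 × 0.2372 = 0.7117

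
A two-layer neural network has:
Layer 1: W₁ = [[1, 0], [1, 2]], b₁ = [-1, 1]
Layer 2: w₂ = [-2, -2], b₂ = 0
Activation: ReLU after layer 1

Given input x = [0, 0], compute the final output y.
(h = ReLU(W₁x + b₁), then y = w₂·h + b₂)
y = -2

Layer 1 pre-activation: z₁ = [-1, 1]
After ReLU: h = [0, 1]
Layer 2 output: y = -2×0 + -2×1 + 0 = -2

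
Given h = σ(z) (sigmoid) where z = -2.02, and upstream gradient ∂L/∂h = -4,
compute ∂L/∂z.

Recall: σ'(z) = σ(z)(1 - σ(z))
∂L/∂z = -0.4136

σ(-2.02) = 0.1171
σ'(-2.02) = σ(-2.02)(1 - σ(-2.02)) = 0.1171 × 0.8829 = 0.1034
∂L/∂z = ∂L/∂h · σ'(z) = -4 × 0.1034 = -0.4136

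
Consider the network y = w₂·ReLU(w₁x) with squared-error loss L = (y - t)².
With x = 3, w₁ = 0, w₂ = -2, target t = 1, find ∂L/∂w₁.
∂L/∂w₁ = 0

Forward pass:
z = w₁x = 0×3 = 0
h = ReLU(0) = 0
y = w₂h = -2×0 = 0

Backward pass:
∂L/∂y = 2(y - t) = 2(0 - 1) = -2
∂y/∂h = w₂ = -2
∂h/∂z = 0 (ReLU derivative)
∂z/∂w₁ = x = 3

∂L/∂w₁ = -2 × -2 × 0 × 3 = 0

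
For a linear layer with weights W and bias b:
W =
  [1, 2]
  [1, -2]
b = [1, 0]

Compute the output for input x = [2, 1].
y = [5, 0]

Wx = [1×2 + 2×1, 1×2 + -2×1]
   = [4, 0]
y = Wx + b = [4 + 1, 0 + 0] = [5, 0]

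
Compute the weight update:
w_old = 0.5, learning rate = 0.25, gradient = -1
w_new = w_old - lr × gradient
w_new = 0.75

w_new = w - η·∂L/∂w = 0.5 - 0.25×(-1) = 0.5 - (-0.25) = 0.75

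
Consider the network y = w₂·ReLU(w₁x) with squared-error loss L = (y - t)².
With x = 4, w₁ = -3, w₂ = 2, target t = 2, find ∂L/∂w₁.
∂L/∂w₁ = 0

Forward pass:
z = w₁x = -3×4 = -12
h = ReLU(-12) = 0
y = w₂h = 2×0 = 0

Backward pass:
∂L/∂y = 2(y - t) = 2(0 - 2) = -4
∂y/∂h = w₂ = 2
∂h/∂z = 0 (ReLU derivative)
∂z/∂w₁ = x = 4

∂L/∂w₁ = -4 × 2 × 0 × 4 = 0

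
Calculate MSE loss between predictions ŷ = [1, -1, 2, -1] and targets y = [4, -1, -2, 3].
MSE = 10.25

MSE = (1/4)((1-4)² + (-1--1)² + (2--2)² + (-1-3)²) = (1/4)(9 + 0 + 16 + 16) = 10.25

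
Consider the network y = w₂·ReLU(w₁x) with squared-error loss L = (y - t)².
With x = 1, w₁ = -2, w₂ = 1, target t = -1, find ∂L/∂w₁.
∂L/∂w₁ = 0

Forward pass:
z = w₁x = -2×1 = -2
h = ReLU(-2) = 0
y = w₂h = 1×0 = 0

Backward pass:
∂L/∂y = 2(y - t) = 2(0 - -1) = 2
∂y/∂h = w₂ = 1
∂h/∂z = 0 (ReLU derivative)
∂z/∂w₁ = x = 1

∂L/∂w₁ = 2 × 1 × 0 × 1 = 0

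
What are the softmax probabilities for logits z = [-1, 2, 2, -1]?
p = [0.0237, 0.4763, 0.4763, 0.0237]

exp(z) = [0.3679, 7.389, 7.389, 0.3679]
Sum = 15.51
p = [0.0237, 0.4763, 0.4763, 0.0237]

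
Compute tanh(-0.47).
-0.4382

tanh(-0.47) = (e^(-0.47) - e^(0.47))/(e^(-0.47) + e^(0.47)) = -0.4382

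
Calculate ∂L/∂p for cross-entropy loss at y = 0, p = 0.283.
∂L/∂p = 1.395

∂L/∂p = -y/p + (1-y)/(1-p) = 0 + 1/0.717 = 1.395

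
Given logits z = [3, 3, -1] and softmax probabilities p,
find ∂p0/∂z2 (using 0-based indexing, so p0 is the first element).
∂p0/∂z2 = -0.004496

p = softmax(z) = [0.4955, 0.4955, 0.009075]
p0 = 0.4955, p2 = 0.009075

∂p0/∂z2 = -p0 × p2 = -0.4955 × 0.009075 = -0.004496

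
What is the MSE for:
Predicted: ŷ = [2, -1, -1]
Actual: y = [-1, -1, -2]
MSE = 3.333

MSE = (1/3)((2--1)² + (-1--1)² + (-1--2)²) = (1/3)(9 + 0 + 1) = 3.333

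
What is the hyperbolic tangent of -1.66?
-0.9302

tanh(-1.66) = (e^(-1.66) - e^(1.66))/(e^(-1.66) + e^(1.66)) = -0.9302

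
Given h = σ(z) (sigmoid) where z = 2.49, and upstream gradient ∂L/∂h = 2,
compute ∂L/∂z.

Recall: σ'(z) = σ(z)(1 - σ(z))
∂L/∂z = 0.1414

σ(2.49) = 0.9234
σ'(2.49) = σ(2.49)(1 - σ(2.49)) = 0.9234 × 0.07656 = 0.0707
∂L/∂z = ∂L/∂h · σ'(z) = 2 × 0.0707 = 0.1414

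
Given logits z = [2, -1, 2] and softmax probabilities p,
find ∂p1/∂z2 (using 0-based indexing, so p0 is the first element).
∂p1/∂z2 = -0.01185

p = softmax(z) = [0.4879, 0.02429, 0.4879]
p1 = 0.02429, p2 = 0.4879

∂p1/∂z2 = -p1 × p2 = -0.02429 × 0.4879 = -0.01185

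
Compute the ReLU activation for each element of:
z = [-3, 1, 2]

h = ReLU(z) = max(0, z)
h = [0, 1, 2]

ReLU applied element-wise: max(0,-3)=0, max(0,1)=1, max(0,2)=2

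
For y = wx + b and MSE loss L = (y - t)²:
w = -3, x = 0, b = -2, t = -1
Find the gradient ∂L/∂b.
∂L/∂b = -2

y = wx + b = (-3)(0) + -2 = -2
∂L/∂y = 2(y - t) = 2(-2 - -1) = -2
∂y/∂b = 1
∂L/∂b = ∂L/∂y · ∂y/∂b = -2 × 1 = -2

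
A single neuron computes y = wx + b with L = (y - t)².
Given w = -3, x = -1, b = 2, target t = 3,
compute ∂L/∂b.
∂L/∂b = 4

y = wx + b = (-3)(-1) + 2 = 5
∂L/∂y = 2(y - t) = 2(5 - 3) = 4
∂y/∂b = 1
∂L/∂b = ∂L/∂y · ∂y/∂b = 4 × 1 = 4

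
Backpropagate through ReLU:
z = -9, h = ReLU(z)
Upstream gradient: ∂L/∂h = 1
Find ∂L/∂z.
∂L/∂z = 0

h = ReLU(-9) = 0
Since z < 0: ∂h/∂z = 0
∂L/∂z = ∂L/∂h · ∂h/∂z = 1 × 0 = 0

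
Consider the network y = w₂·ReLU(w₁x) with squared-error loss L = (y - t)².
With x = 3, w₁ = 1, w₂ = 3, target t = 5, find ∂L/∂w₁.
∂L/∂w₁ = 72

Forward pass:
z = w₁x = 1×3 = 3
h = ReLU(3) = 3
y = w₂h = 3×3 = 9

Backward pass:
∂L/∂y = 2(y - t) = 2(9 - 5) = 8
∂y/∂h = w₂ = 3
∂h/∂z = 1 (ReLU derivative)
∂z/∂w₁ = x = 3

∂L/∂w₁ = 8 × 3 × 1 × 3 = 72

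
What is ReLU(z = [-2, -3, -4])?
h = [0, 0, 0]

ReLU applied element-wise: max(0,-2)=0, max(0,-3)=0, max(0,-4)=0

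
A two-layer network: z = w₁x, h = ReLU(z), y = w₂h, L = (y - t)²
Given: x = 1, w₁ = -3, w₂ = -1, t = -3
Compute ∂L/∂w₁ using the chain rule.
∂L/∂w₁ = 0

Forward pass:
z = w₁x = -3×1 = -3
h = ReLU(-3) = 0
y = w₂h = -1×0 = 0

Backward pass:
∂L/∂y = 2(y - t) = 2(0 - -3) = 6
∂y/∂h = w₂ = -1
∂h/∂z = 0 (ReLU derivative)
∂z/∂w₁ = x = 1

∂L/∂w₁ = 6 × -1 × 0 × 1 = 0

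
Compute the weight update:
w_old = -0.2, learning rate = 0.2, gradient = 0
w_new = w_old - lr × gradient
w_new = -0.2

w_new = w - η·∂L/∂w = -0.2 - 0.2×(0) = -0.2 - (0) = -0.2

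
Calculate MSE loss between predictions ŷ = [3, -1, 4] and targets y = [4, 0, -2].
MSE = 12.67

MSE = (1/3)((3-4)² + (-1-0)² + (4--2)²) = (1/3)(1 + 1 + 36) = 12.67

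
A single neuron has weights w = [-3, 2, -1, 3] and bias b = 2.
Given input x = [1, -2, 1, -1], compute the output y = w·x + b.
y = -9

y = (-3)(1) + (2)(-2) + (-1)(1) + (3)(-1) + 2 = -9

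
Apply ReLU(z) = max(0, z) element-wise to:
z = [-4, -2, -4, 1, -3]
h = [0, 0, 0, 1, 0]

ReLU applied element-wise: max(0,-4)=0, max(0,-2)=0, max(0,-4)=0, max(0,1)=1, max(0,-3)=0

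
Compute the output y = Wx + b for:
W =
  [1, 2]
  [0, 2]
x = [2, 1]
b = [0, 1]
y = [4, 3]

Wx = [1×2 + 2×1, 0×2 + 2×1]
   = [4, 2]
y = Wx + b = [4 + 0, 2 + 1] = [4, 3]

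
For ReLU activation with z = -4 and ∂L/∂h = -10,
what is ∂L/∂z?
∂L/∂z = 0

h = ReLU(-4) = 0
Since z < 0: ∂h/∂z = 0
∂L/∂z = ∂L/∂h · ∂h/∂z = -10 × 0 = 0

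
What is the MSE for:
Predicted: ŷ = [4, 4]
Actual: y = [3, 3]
MSE = 1

MSE = (1/2)((4-3)² + (4-3)²) = (1/2)(1 + 1) = 1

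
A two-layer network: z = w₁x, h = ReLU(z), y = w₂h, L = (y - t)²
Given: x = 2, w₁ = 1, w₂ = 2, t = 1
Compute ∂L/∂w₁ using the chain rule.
∂L/∂w₁ = 24

Forward pass:
z = w₁x = 1×2 = 2
h = ReLU(2) = 2
y = w₂h = 2×2 = 4

Backward pass:
∂L/∂y = 2(y - t) = 2(4 - 1) = 6
∂y/∂h = w₂ = 2
∂h/∂z = 1 (ReLU derivative)
∂z/∂w₁ = x = 2

∂L/∂w₁ = 6 × 2 × 1 × 2 = 24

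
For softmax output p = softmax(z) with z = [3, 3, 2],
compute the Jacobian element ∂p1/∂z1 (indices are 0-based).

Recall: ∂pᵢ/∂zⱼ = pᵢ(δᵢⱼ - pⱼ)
∂p1/∂z1 = 0.244

p = softmax(z) = [0.4223, 0.4223, 0.1554]
p1 = 0.4223

∂p1/∂z1 = p1(1 - p1) = 0.4223 × (1 - 0.4223) = 0.244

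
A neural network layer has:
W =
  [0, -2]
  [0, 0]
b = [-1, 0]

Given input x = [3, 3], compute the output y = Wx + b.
y = [-7, 0]

Wx = [0×3 + -2×3, 0×3 + 0×3]
   = [-6, 0]
y = Wx + b = [-6 + -1, 0 + 0] = [-7, 0]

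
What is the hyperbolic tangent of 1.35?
0.8741

tanh(1.35) = (e^(1.35) - e^(-1.35))/(e^(1.35) + e^(-1.35)) = 0.8741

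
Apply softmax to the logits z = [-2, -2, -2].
p = [0.3333, 0.3333, 0.3333]

exp(z) = [0.1353, 0.1353, 0.1353]
Sum = 0.406
p = [0.3333, 0.3333, 0.3333]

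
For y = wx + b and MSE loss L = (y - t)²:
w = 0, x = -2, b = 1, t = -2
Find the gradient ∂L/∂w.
∂L/∂w = -12

y = wx + b = (0)(-2) + 1 = 1
∂L/∂y = 2(y - t) = 2(1 - -2) = 6
∂y/∂w = x = -2
∂L/∂w = ∂L/∂y · ∂y/∂w = 6 × -2 = -12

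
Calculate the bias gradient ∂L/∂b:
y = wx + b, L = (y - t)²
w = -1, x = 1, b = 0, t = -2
∂L/∂b = 2

y = wx + b = (-1)(1) + 0 = -1
∂L/∂y = 2(y - t) = 2(-1 - -2) = 2
∂y/∂b = 1
∂L/∂b = ∂L/∂y · ∂y/∂b = 2 × 1 = 2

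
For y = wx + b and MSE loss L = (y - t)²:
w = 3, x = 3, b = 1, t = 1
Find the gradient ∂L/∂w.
∂L/∂w = 54

y = wx + b = (3)(3) + 1 = 10
∂L/∂y = 2(y - t) = 2(10 - 1) = 18
∂y/∂w = x = 3
∂L/∂w = ∂L/∂y · ∂y/∂w = 18 × 3 = 54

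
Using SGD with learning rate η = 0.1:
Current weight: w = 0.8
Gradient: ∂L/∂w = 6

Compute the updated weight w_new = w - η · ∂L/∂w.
w_new = 0.2

w_new = w - η·∂L/∂w = 0.8 - 0.1×(6) = 0.8 - (0.6) = 0.2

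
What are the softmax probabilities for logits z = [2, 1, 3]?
p = [0.2447, 0.09, 0.6652]

exp(z) = [7.389, 2.718, 20.09]
Sum = 30.19
p = [0.2447, 0.09, 0.6652]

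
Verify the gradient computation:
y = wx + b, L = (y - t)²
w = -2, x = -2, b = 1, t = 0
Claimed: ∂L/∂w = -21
Incorrect

y = (-2)(-2) + 1 = 5
∂L/∂y = 2(y - t) = 2(5 - 0) = 10
∂y/∂w = x = -2
∂L/∂w = 10 × -2 = -20

Claimed value: -21
Incorrect: The correct gradient is -20.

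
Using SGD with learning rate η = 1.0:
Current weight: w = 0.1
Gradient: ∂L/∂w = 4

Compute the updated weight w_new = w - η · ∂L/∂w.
w_new = -3.9

w_new = w - η·∂L/∂w = 0.1 - 1.0×(4) = 0.1 - (4) = -3.9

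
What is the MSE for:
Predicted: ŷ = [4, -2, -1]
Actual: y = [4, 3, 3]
MSE = 13.67

MSE = (1/3)((4-4)² + (-2-3)² + (-1-3)²) = (1/3)(0 + 25 + 16) = 13.67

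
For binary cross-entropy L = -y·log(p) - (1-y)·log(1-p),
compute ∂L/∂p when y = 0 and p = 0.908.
∂L/∂p = 10.87

∂L/∂p = -y/p + (1-y)/(1-p) = 0 + 1/0.092 = 10.87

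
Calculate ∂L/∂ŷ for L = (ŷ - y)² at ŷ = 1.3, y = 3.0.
∂L/∂ŷ = -3.4

∂L/∂ŷ = 2(ŷ - y) = 2(1.3 - 3.0) = 2(-1.7) = -3.4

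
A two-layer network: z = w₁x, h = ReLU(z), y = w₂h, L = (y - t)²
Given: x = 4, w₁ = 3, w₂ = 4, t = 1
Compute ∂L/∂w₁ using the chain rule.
∂L/∂w₁ = 1504

Forward pass:
z = w₁x = 3×4 = 12
h = ReLU(12) = 12
y = w₂h = 4×12 = 48

Backward pass:
∂L/∂y = 2(y - t) = 2(48 - 1) = 94
∂y/∂h = w₂ = 4
∂h/∂z = 1 (ReLU derivative)
∂z/∂w₁ = x = 4

∂L/∂w₁ = 94 × 4 × 1 × 4 = 1504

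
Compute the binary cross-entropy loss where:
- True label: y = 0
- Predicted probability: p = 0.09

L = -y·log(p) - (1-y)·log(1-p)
L = 0.09431

L = -0·log(0.09) - 1·log(0.91) = -log(0.91) = 0.09431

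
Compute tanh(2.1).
0.9705

tanh(2.1) = (e^(2.1) - e^(-2.1))/(e^(2.1) + e^(-2.1)) = 0.9705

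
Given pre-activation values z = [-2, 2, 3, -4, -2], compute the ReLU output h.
h = [0, 2, 3, 0, 0]

ReLU applied element-wise: max(0,-2)=0, max(0,2)=2, max(0,3)=3, max(0,-4)=0, max(0,-2)=0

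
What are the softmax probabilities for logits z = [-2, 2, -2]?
p = [0.0177, 0.9647, 0.0177]

exp(z) = [0.1353, 7.389, 0.1353]
Sum = 7.66
p = [0.0177, 0.9647, 0.0177]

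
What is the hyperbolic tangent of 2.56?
0.9881

tanh(2.56) = (e^(2.56) - e^(-2.56))/(e^(2.56) + e^(-2.56)) = 0.9881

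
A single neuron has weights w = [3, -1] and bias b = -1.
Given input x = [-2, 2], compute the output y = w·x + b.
y = -9

y = (3)(-2) + (-1)(2) + -1 = -9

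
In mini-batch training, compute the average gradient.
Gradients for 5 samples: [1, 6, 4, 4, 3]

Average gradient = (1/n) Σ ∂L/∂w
Average gradient = 3.6

Average = (1/5)(1 + 6 + 4 + 4 + 3) = 18/5 = 3.6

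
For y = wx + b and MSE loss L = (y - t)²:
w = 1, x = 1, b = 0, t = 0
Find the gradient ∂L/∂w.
∂L/∂w = 2

y = wx + b = (1)(1) + 0 = 1
∂L/∂y = 2(y - t) = 2(1 - 0) = 2
∂y/∂w = x = 1
∂L/∂w = ∂L/∂y · ∂y/∂w = 2 × 1 = 2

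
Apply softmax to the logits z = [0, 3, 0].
p = [0.0453, 0.9094, 0.0453]

exp(z) = [1, 20.09, 1]
Sum = 22.09
p = [0.0453, 0.9094, 0.0453]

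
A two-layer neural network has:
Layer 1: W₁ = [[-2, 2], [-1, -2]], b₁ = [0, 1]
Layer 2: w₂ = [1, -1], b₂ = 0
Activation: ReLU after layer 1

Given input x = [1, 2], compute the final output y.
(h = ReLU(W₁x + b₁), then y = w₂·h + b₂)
y = 2

Layer 1 pre-activation: z₁ = [2, -4]
After ReLU: h = [2, 0]
Layer 2 output: y = 1×2 + -1×0 + 0 = 2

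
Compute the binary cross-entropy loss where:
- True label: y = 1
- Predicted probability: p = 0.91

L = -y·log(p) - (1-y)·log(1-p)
L = 0.09431

L = -1·log(0.91) - 0·log(0.09) = -log(0.91) = 0.09431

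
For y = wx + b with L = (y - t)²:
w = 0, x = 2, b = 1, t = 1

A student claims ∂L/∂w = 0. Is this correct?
Correct

y = (0)(2) + 1 = 1
∂L/∂y = 2(y - t) = 2(1 - 1) = 0
∂y/∂w = x = 2
∂L/∂w = 0 × 2 = 0

Claimed value: 0
Correct: The correct gradient is 0.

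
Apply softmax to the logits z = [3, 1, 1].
p = [0.787, 0.1065, 0.1065]

exp(z) = [20.09, 2.718, 2.718]
Sum = 25.52
p = [0.787, 0.1065, 0.1065]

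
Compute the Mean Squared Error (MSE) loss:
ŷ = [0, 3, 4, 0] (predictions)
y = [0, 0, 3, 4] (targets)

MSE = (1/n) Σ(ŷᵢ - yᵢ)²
MSE = 6.5

MSE = (1/4)((0-0)² + (3-0)² + (4-3)² + (0-4)²) = (1/4)(0 + 9 + 1 + 16) = 6.5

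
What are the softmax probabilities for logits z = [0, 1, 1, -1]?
p = [0.147, 0.3995, 0.3995, 0.0541]

exp(z) = [1, 2.718, 2.718, 0.3679]
Sum = 6.804
p = [0.147, 0.3995, 0.3995, 0.0541]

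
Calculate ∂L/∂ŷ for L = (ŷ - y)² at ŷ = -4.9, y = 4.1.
∂L/∂ŷ = -18.0

∂L/∂ŷ = 2(ŷ - y) = 2(-4.9 - 4.1) = 2(-9.0) = -18.0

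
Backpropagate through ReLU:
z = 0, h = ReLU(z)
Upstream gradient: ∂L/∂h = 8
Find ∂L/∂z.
∂L/∂z = 0

h = ReLU(0) = 0
At z = 0: ∂h/∂z = 0 (by convention)
∂L/∂z = ∂L/∂h · ∂h/∂z = 8 × 0 = 0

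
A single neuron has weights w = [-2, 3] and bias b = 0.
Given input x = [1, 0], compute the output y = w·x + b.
y = -2

y = (-2)(1) + (3)(0) + 0 = -2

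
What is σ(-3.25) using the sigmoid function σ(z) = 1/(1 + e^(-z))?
0.03733

sigmoid(-3.25) = 1/(1 + e^(3.25)) = 1/(1 + 25.79) = 0.03733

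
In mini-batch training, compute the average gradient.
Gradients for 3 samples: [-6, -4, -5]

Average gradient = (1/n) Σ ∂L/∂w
Average gradient = -5

Average = (1/3)(-6 + -4 + -5) = -15/3 = -5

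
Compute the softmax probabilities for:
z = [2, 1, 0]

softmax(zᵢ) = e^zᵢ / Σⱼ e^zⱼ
p = [0.6652, 0.2447, 0.09]

exp(z) = [7.389, 2.718, 1]
Sum = 11.11
p = [0.6652, 0.2447, 0.09]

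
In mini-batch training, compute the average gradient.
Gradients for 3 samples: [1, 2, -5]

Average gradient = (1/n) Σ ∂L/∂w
Average gradient = -0.6667

Average = (1/3)(1 + 2 + -5) = -2/3 = -0.6667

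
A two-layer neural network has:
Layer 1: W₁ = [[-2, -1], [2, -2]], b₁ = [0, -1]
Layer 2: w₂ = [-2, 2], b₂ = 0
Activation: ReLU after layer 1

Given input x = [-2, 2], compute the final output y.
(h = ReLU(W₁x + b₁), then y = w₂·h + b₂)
y = -4

Layer 1 pre-activation: z₁ = [2, -9]
After ReLU: h = [2, 0]
Layer 2 output: y = -2×2 + 2×0 + 0 = -4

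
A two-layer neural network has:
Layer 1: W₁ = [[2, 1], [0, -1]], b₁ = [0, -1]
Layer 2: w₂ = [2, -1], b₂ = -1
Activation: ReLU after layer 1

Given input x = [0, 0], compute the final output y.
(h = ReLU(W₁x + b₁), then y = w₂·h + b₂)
y = -1

Layer 1 pre-activation: z₁ = [0, -1]
After ReLU: h = [0, 0]
Layer 2 output: y = 2×0 + -1×0 + -1 = -1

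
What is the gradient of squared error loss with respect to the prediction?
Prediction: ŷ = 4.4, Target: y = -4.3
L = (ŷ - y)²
∂L/∂ŷ = 17.4

∂L/∂ŷ = 2(ŷ - y) = 2(4.4 - -4.3) = 2(8.7) = 17.4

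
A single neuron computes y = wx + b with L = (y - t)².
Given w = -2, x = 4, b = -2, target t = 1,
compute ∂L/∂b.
∂L/∂b = -22

y = wx + b = (-2)(4) + -2 = -10
∂L/∂y = 2(y - t) = 2(-10 - 1) = -22
∂y/∂b = 1
∂L/∂b = ∂L/∂y · ∂y/∂b = -22 × 1 = -22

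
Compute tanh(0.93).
0.7306

tanh(0.93) = (e^(0.93) - e^(-0.93))/(e^(0.93) + e^(-0.93)) = 0.7306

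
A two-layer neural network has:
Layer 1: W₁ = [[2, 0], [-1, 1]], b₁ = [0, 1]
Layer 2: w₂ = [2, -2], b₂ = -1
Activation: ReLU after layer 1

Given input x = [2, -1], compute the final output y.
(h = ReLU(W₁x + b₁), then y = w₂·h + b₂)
y = 7

Layer 1 pre-activation: z₁ = [4, -2]
After ReLU: h = [4, 0]
Layer 2 output: y = 2×4 + -2×0 + -1 = 7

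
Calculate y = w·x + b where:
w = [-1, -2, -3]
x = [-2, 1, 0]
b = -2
y = -2

y = (-1)(-2) + (-2)(1) + (-3)(0) + -2 = -2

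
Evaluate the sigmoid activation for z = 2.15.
0.8957

sigmoid(2.15) = 1/(1 + e^(-2.15)) = 1/(1 + 0.1165) = 0.8957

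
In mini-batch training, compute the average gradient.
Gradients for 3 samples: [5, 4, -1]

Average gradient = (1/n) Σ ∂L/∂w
Average gradient = 2.667

Average = (1/3)(5 + 4 + -1) = 8/3 = 2.667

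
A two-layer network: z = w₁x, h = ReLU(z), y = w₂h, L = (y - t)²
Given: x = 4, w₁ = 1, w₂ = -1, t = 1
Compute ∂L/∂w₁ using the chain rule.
∂L/∂w₁ = 40

Forward pass:
z = w₁x = 1×4 = 4
h = ReLU(4) = 4
y = w₂h = -1×4 = -4

Backward pass:
∂L/∂y = 2(y - t) = 2(-4 - 1) = -10
∂y/∂h = w₂ = -1
∂h/∂z = 1 (ReLU derivative)
∂z/∂w₁ = x = 4

∂L/∂w₁ = -10 × -1 × 1 × 4 = 40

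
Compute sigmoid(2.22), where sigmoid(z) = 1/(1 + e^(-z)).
0.902

sigmoid(2.22) = 1/(1 + e^(-2.22)) = 1/(1 + 0.1086) = 0.902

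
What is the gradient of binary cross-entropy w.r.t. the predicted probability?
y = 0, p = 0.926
∂L/∂p = 13.51

∂L/∂p = -y/p + (1-y)/(1-p) = 0 + 1/0.074 = 13.51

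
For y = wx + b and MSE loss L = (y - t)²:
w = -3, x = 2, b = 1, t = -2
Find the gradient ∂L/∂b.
∂L/∂b = -6

y = wx + b = (-3)(2) + 1 = -5
∂L/∂y = 2(y - t) = 2(-5 - -2) = -6
∂y/∂b = 1
∂L/∂b = ∂L/∂y · ∂y/∂b = -6 × 1 = -6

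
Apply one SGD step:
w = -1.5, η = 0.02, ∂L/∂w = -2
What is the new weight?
w_new = -1.46

w_new = w - η·∂L/∂w = -1.5 - 0.02×(-2) = -1.5 - (-0.04) = -1.46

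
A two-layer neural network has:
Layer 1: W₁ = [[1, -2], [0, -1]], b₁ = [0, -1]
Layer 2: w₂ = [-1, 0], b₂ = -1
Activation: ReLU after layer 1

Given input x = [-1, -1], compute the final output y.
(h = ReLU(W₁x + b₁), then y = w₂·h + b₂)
y = -2

Layer 1 pre-activation: z₁ = [1, 0]
After ReLU: h = [1, 0]
Layer 2 output: y = -1×1 + 0×0 + -1 = -2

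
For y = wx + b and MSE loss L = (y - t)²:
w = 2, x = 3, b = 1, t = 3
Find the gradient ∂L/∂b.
∂L/∂b = 8

y = wx + b = (2)(3) + 1 = 7
∂L/∂y = 2(y - t) = 2(7 - 3) = 8
∂y/∂b = 1
∂L/∂b = ∂L/∂y · ∂y/∂b = 8 × 1 = 8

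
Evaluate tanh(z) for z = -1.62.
-0.9246

tanh(-1.62) = (e^(-1.62) - e^(1.62))/(e^(-1.62) + e^(1.62)) = -0.9246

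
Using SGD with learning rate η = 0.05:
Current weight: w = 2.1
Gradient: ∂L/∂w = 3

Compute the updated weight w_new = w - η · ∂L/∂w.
w_new = 1.95

w_new = w - η·∂L/∂w = 2.1 - 0.05×(3) = 2.1 - (0.15) = 1.95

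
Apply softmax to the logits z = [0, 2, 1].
p = [0.09, 0.6652, 0.2447]

exp(z) = [1, 7.389, 2.718]
Sum = 11.11
p = [0.09, 0.6652, 0.2447]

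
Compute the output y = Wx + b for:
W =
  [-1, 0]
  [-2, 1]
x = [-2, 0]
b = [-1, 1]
y = [1, 5]

Wx = [-1×-2 + 0×0, -2×-2 + 1×0]
   = [2, 4]
y = Wx + b = [2 + -1, 4 + 1] = [1, 5]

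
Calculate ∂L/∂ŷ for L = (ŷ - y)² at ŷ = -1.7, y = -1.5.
∂L/∂ŷ = -0.4

∂L/∂ŷ = 2(ŷ - y) = 2(-1.7 - -1.5) = 2(-0.2) = -0.4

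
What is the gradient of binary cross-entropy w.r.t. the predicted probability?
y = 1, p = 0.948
∂L/∂p = -1.055

∂L/∂p = -y/p + (1-y)/(1-p) = -1/0.948 + 0 = -1.055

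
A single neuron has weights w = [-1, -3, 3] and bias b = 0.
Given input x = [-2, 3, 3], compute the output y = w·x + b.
y = 2

y = (-1)(-2) + (-3)(3) + (3)(3) + 0 = 2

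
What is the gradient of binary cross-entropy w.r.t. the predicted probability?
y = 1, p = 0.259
∂L/∂p = -3.861

∂L/∂p = -y/p + (1-y)/(1-p) = -1/0.259 + 0 = -3.861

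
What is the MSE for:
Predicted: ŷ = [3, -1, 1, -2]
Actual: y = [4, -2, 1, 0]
MSE = 1.5

MSE = (1/4)((3-4)² + (-1--2)² + (1-1)² + (-2-0)²) = (1/4)(1 + 1 + 0 + 4) = 1.5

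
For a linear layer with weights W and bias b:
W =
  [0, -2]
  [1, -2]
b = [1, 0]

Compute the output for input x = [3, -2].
y = [5, 7]

Wx = [0×3 + -2×-2, 1×3 + -2×-2]
   = [4, 7]
y = Wx + b = [4 + 1, 7 + 0] = [5, 7]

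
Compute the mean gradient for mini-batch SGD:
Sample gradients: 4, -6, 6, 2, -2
Average gradient = 0.8

Average = (1/5)(4 + -6 + 6 + 2 + -2) = 4/5 = 0.8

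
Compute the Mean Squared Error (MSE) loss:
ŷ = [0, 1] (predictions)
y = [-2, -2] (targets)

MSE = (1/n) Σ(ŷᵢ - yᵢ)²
MSE = 6.5

MSE = (1/2)((0--2)² + (1--2)²) = (1/2)(4 + 9) = 6.5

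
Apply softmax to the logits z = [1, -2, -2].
p = [0.9094, 0.0453, 0.0453]

exp(z) = [2.718, 0.1353, 0.1353]
Sum = 2.989
p = [0.9094, 0.0453, 0.0453]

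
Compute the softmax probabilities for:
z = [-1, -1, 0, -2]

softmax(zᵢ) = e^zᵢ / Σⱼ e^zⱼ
p = [0.1966, 0.1966, 0.5344, 0.0723]

exp(z) = [0.3679, 0.3679, 1, 0.1353]
Sum = 1.871
p = [0.1966, 0.1966, 0.5344, 0.0723]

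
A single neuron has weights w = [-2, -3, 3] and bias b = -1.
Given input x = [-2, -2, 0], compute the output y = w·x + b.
y = 9

y = (-2)(-2) + (-3)(-2) + (3)(0) + -1 = 9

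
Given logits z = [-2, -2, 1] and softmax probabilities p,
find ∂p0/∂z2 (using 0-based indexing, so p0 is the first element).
∂p0/∂z2 = -0.04118

p = softmax(z) = [0.04528, 0.04528, 0.9094]
p0 = 0.04528, p2 = 0.9094

∂p0/∂z2 = -p0 × p2 = -0.04528 × 0.9094 = -0.04118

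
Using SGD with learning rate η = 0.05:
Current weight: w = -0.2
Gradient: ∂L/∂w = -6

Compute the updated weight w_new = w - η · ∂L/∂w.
w_new = 0.1

w_new = w - η·∂L/∂w = -0.2 - 0.05×(-6) = -0.2 - (-0.3) = 0.1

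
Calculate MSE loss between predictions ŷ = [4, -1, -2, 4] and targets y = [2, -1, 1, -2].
MSE = 12.25

MSE = (1/4)((4-2)² + (-1--1)² + (-2-1)² + (4--2)²) = (1/4)(4 + 0 + 9 + 36) = 12.25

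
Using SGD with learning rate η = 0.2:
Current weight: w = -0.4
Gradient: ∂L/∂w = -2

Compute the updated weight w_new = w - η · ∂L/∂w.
w_new = 0

w_new = w - η·∂L/∂w = -0.4 - 0.2×(-2) = -0.4 - (-0.4) = 0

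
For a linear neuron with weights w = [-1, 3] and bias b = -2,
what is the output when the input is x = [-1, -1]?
y = -4

y = (-1)(-1) + (3)(-1) + -2 = -4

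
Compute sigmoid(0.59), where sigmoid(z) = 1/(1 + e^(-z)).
0.6434

sigmoid(0.59) = 1/(1 + e^(-0.59)) = 1/(1 + 0.5543) = 0.6434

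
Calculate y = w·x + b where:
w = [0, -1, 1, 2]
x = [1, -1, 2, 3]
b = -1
y = 8

y = (0)(1) + (-1)(-1) + (1)(2) + (2)(3) + -1 = 8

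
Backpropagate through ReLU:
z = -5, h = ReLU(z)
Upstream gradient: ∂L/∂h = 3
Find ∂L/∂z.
∂L/∂z = 0

h = ReLU(-5) = 0
Since z < 0: ∂h/∂z = 0
∂L/∂z = ∂L/∂h · ∂h/∂z = 3 × 0 = 0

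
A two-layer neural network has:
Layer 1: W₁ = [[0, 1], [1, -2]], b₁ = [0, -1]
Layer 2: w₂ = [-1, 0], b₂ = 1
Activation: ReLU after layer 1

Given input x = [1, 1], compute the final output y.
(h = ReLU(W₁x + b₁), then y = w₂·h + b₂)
y = 0

Layer 1 pre-activation: z₁ = [1, -2]
After ReLU: h = [1, 0]
Layer 2 output: y = -1×1 + 0×0 + 1 = 0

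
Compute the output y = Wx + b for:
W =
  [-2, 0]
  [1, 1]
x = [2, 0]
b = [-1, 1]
y = [-5, 3]

Wx = [-2×2 + 0×0, 1×2 + 1×0]
   = [-4, 2]
y = Wx + b = [-4 + -1, 2 + 1] = [-5, 3]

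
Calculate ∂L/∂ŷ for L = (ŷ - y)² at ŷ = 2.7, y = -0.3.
∂L/∂ŷ = 6.0

∂L/∂ŷ = 2(ŷ - y) = 2(2.7 - -0.3) = 2(3.0) = 6.0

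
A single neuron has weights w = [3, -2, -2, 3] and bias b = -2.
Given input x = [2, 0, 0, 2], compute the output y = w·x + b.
y = 10

y = (3)(2) + (-2)(0) + (-2)(0) + (3)(2) + -2 = 10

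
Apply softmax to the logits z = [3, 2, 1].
p = [0.6652, 0.2447, 0.09]

exp(z) = [20.09, 7.389, 2.718]
Sum = 30.19
p = [0.6652, 0.2447, 0.09]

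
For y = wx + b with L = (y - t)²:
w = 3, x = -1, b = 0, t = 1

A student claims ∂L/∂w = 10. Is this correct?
Incorrect

y = (3)(-1) + 0 = -3
∂L/∂y = 2(y - t) = 2(-3 - 1) = -8
∂y/∂w = x = -1
∂L/∂w = -8 × -1 = 8

Claimed value: 10
Incorrect: The correct gradient is 8.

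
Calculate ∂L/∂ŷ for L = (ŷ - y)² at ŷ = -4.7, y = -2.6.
∂L/∂ŷ = -4.2

∂L/∂ŷ = 2(ŷ - y) = 2(-4.7 - -2.6) = 2(-2.1) = -4.2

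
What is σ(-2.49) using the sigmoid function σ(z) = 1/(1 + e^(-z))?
0.07656

sigmoid(-2.49) = 1/(1 + e^(2.49)) = 1/(1 + 12.06) = 0.07656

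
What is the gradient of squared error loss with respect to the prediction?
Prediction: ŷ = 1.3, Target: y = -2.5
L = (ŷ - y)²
∂L/∂ŷ = 7.6

∂L/∂ŷ = 2(ŷ - y) = 2(1.3 - -2.5) = 2(3.8) = 7.6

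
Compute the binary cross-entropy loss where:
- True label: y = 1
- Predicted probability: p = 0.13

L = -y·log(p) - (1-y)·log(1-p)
L = 2.04

L = -1·log(0.13) - 0·log(0.87) = -log(0.13) = 2.04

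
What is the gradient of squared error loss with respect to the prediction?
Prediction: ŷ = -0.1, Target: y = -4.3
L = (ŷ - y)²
∂L/∂ŷ = 8.4

∂L/∂ŷ = 2(ŷ - y) = 2(-0.1 - -4.3) = 2(4.2) = 8.4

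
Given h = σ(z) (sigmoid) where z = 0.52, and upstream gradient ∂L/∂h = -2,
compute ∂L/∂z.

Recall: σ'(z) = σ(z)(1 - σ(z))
∂L/∂z = -0.4677

σ(0.52) = 0.6271
σ'(0.52) = σ(0.52)(1 - σ(0.52)) = 0.6271 × 0.3729 = 0.2338
∂L/∂z = ∂L/∂h · σ'(z) = -2 × 0.2338 = -0.4677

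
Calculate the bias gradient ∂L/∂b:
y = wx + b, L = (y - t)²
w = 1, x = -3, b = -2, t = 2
∂L/∂b = -14

y = wx + b = (1)(-3) + -2 = -5
∂L/∂y = 2(y - t) = 2(-5 - 2) = -14
∂y/∂b = 1
∂L/∂b = ∂L/∂y · ∂y/∂b = -14 × 1 = -14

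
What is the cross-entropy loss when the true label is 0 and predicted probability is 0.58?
L = 0.8675

L = -0·log(0.58) - 1·log(0.42) = -log(0.42) = 0.8675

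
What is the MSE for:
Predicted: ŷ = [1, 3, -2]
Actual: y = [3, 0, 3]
MSE = 12.67

MSE = (1/3)((1-3)² + (3-0)² + (-2-3)²) = (1/3)(4 + 9 + 25) = 12.67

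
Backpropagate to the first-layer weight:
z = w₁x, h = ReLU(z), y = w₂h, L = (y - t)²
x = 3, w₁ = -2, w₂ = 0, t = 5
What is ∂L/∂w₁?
∂L/∂w₁ = 0

Forward pass:
z = w₁x = -2×3 = -6
h = ReLU(-6) = 0
y = w₂h = 0×0 = 0

Backward pass:
∂L/∂y = 2(y - t) = 2(0 - 5) = -10
∂y/∂h = w₂ = 0
∂h/∂z = 0 (ReLU derivative)
∂z/∂w₁ = x = 3

∂L/∂w₁ = -10 × 0 × 0 × 3 = 0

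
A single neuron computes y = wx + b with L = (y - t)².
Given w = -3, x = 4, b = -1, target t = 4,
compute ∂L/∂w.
∂L/∂w = -136

y = wx + b = (-3)(4) + -1 = -13
∂L/∂y = 2(y - t) = 2(-13 - 4) = -34
∂y/∂w = x = 4
∂L/∂w = ∂L/∂y · ∂y/∂w = -34 × 4 = -136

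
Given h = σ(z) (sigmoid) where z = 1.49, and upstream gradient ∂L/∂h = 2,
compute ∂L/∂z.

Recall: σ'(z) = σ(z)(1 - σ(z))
∂L/∂z = 0.3002

σ(1.49) = 0.8161
σ'(1.49) = σ(1.49)(1 - σ(1.49)) = 0.8161 × 0.1839 = 0.1501
∂L/∂z = ∂L/∂h · σ'(z) = 2 × 0.1501 = 0.3002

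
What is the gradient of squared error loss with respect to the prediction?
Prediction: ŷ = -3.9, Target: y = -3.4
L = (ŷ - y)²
∂L/∂ŷ = -1.0

∂L/∂ŷ = 2(ŷ - y) = 2(-3.9 - -3.4) = 2(-0.5) = -1.0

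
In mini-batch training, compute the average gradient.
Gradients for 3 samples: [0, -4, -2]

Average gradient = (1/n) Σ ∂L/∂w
Average gradient = -2

Average = (1/3)(0 + -4 + -2) = -6/3 = -2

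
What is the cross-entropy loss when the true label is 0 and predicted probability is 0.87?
L = 2.04

L = -0·log(0.87) - 1·log(0.13) = -log(0.13) = 2.04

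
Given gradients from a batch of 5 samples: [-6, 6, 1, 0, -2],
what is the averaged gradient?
Average gradient = -0.2

Average = (1/5)(-6 + 6 + 1 + 0 + -2) = -1/5 = -0.2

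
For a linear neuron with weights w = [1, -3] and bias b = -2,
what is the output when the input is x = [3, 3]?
y = -8

y = (1)(3) + (-3)(3) + -2 = -8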